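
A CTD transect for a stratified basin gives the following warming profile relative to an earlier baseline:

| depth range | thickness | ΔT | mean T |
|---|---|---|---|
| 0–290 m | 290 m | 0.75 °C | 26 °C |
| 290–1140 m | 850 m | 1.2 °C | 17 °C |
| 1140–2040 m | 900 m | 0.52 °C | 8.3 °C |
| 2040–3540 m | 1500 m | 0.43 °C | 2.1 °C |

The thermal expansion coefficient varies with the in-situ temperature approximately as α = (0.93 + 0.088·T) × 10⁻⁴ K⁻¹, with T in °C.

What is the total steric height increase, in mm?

Δh = 470 mm

Layer 1: α = (0.93 + 0.088×26)×10⁻⁴ = 3.218×10⁻⁴ K⁻¹
Layer 2: α = (0.93 + 0.088×17)×10⁻⁴ = 2.426×10⁻⁴ K⁻¹
Layer 3: α = (0.93 + 0.088×8.3)×10⁻⁴ = 1.6604×10⁻⁴ K⁻¹
Layer 4: α = (0.93 + 0.088×2.1)×10⁻⁴ = 1.1148×10⁻⁴ K⁻¹
Layer 1: 3.218×10⁻⁴ × 0.75 × 290 = 0.0699915 m
290–1140 m: 850 × 2.426×10⁻⁴ × 1.2 = 0.247452 m
1140–2040 m: 0.52 × 900 × 1.6604×10⁻⁴ = 0.07770672 m
2040–3540 m: 1500 × 1.1148×10⁻⁴ × 0.43 = 0.0719046 m
Δh = 0.0699915 + 0.247452 + 0.07770672 + 0.0719046 = 0.46705482 m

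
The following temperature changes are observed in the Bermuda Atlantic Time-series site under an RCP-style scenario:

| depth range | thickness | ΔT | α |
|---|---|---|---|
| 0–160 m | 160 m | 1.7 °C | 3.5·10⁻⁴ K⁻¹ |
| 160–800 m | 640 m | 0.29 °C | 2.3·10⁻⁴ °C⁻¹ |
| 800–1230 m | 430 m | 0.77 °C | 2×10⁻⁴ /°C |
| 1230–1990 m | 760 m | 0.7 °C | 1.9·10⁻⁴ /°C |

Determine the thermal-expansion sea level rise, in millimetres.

3.5×10⁻⁴ × 1.7 × 160 = 0.09520 m
Layer 2: 0.29 × 640 × 2.3×10⁻⁴ = 0.042688 m
0.77 × 430 × 2×10⁻⁴ = 0.06622 m
1.9×10⁻⁴ × 760 × 0.7 = 0.10108 m
Δh = 0.09520 + 0.042688 + 0.06622 + 0.10108 = 0.305188 m ≈ 305 mm

Δh ≈ 305 mm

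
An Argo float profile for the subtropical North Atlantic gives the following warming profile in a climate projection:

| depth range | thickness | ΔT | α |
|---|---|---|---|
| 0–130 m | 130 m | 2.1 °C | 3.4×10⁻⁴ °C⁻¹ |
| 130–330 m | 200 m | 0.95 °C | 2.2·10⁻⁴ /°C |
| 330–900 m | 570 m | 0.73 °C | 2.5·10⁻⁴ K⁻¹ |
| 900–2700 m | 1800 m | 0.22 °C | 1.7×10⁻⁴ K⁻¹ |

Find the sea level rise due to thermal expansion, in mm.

306 mm of thermosteric rise

Layer 1: 3.4×10⁻⁴ × 2.1 × 130 = 0.09282 m
Layer 2: 2.2×10⁻⁴ × 200 × 0.95 = 0.04180 m
2.5×10⁻⁴ × 0.73 × 570 = 0.104025 m
900–2700 m: 1800 × 0.22 × 1.7×10⁻⁴ = 0.06732 m
Δh = 0.09282 + 0.04180 + 0.104025 + 0.06732 = 0.305965 m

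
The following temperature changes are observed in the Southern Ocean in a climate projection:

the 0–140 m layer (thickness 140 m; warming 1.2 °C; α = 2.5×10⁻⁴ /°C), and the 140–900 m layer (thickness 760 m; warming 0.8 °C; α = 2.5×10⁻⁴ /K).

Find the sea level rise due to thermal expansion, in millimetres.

Layer 1: 2.5×10⁻⁴ × 140 × 1.2 = 0.04200 m
140–900 m: 2.5×10⁻⁴ × 0.8 × 760 = 0.15200 m
Δh = 0.04200 + 0.15200 = 0.19400 m

194 mm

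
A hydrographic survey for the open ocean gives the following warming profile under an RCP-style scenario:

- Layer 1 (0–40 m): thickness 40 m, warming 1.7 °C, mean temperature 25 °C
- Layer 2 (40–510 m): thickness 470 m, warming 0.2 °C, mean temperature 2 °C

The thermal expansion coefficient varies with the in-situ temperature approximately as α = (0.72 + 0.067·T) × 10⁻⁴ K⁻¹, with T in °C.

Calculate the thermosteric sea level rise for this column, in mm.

Layer 1: α = (0.72 + 0.067×25)×10⁻⁴ = 2.395×10⁻⁴ K⁻¹
Layer 2: α = (0.72 + 0.067×2)×10⁻⁴ = 0.854×10⁻⁴ K⁻¹
0–40 m: 1.7 × 40 × 2.395×10⁻⁴ = 0.016286 m
0.2 × 470 × 0.854×10⁻⁴ = 0.0080276 m
Δh = 0.016286 + 0.0080276 = 0.0243136 m

Δh ≈ 24 mm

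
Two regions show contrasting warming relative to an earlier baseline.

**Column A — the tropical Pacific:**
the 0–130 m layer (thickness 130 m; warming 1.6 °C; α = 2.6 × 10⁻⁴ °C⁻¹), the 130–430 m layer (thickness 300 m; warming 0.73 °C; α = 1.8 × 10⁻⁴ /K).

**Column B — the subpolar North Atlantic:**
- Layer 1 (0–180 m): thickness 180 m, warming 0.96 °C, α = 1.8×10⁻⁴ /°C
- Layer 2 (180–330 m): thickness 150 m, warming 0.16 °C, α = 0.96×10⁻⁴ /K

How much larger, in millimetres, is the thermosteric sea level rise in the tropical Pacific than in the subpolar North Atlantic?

Δh_A − Δh_B ≈ 60.1 mm

A 1.6 × 130 × 2.6×10⁻⁴ = 0.05408 m
A Layer 2: 1.8×10⁻⁴ × 300 × 0.73 = 0.03942 m
A total: 0.09350 m
B 180 × 0.96 × 1.8×10⁻⁴ = 0.031104 m
B 180–330 m: 0.16 × 150 × 0.96×10⁻⁴ = 0.002304 m
B total: 0.033408 m
Difference: 0.09350 − 0.033408 = 0.060092 m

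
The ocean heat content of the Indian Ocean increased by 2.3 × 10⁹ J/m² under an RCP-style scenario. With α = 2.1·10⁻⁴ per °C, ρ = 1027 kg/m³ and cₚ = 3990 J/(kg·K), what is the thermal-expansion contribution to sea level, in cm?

Δh ≈ 12 cm

Δh = αQ/(ρcₚ) = 2.1×10⁻⁴ × 2.3×10⁹ / (1027 × 3990) ≈ 0.11787 m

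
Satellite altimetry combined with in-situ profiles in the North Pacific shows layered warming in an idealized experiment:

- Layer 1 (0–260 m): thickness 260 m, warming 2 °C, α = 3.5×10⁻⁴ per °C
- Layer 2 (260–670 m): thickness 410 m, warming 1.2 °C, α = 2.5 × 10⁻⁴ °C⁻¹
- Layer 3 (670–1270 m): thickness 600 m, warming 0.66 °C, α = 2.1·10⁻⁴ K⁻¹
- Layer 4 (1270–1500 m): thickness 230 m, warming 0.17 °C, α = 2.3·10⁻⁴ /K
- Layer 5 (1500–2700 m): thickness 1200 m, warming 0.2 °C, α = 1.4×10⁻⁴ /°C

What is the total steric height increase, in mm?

0–260 m: 3.5×10⁻⁴ × 260 × 2 = 0.18200 m
260–670 m: 410 × 2.5×10⁻⁴ × 1.2 = 0.12300 m
670–1270 m: 2.1×10⁻⁴ × 0.66 × 600 = 0.08316 m
1270–1500 m: 2.3×10⁻⁴ × 230 × 0.17 = 0.008993 m
Layer 5: 1200 × 0.2 × 1.4×10⁻⁴ = 0.03360 m
Δh = 0.18200 + 0.12300 + 0.08316 + 0.008993 + 0.03360 = 0.430753 m

about 430 mm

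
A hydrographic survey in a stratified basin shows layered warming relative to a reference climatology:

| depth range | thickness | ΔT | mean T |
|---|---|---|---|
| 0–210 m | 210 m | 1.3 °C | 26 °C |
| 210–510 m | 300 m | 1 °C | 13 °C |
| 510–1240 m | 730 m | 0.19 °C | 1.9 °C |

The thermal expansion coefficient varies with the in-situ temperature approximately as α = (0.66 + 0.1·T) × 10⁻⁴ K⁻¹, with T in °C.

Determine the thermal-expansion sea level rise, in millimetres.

Layer 1: α = (0.66 + 0.1×26)×10⁻⁴ = 3.26×10⁻⁴ K⁻¹
Layer 2: α = (0.66 + 0.1×13)×10⁻⁴ = 1.96×10⁻⁴ K⁻¹
Layer 3: α = (0.66 + 0.1×1.9)×10⁻⁴ = 0.85×10⁻⁴ K⁻¹
210 × 3.26×10⁻⁴ × 1.3 = 0.088998 m
210–510 m: 300 × 1 × 1.96×10⁻⁴ = 0.05880 m
730 × 0.19 × 0.85×10⁻⁴ = 0.0117895 m
Δh = 0.088998 + 0.05880 + 0.0117895 = 0.1595875 m ≈ 160 mm

Δh ≈ 160 mm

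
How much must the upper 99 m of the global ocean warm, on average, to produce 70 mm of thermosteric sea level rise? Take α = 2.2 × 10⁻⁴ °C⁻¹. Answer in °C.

about 3.2 °C

ΔT = Δh/(αH) = 0.07 / (2.2×10⁻⁴ × 99) ≈ 3.214 °C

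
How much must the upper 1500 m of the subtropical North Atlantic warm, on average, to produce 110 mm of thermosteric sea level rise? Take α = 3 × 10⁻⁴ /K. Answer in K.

ΔT ≈ 0.24 K

ΔT = Δh/(αH) = 0.11 / (3×10⁻⁴ × 1500) ≈ 0.2444 K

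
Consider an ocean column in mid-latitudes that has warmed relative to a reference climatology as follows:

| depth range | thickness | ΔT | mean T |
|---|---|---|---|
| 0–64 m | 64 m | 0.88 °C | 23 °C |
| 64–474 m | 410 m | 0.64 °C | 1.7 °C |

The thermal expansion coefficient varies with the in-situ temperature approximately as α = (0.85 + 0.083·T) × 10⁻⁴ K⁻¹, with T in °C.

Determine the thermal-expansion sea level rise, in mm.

Layer 1: α = (0.85 + 0.083×23)×10⁻⁴ = 2.759×10⁻⁴ K⁻¹
Layer 2: α = (0.85 + 0.083×1.7)×10⁻⁴ = 0.9911×10⁻⁴ K⁻¹
Layer 1: 2.759×10⁻⁴ × 0.88 × 64 = 0.015538688 m
Layer 2: 410 × 0.9911×10⁻⁴ × 0.64 = 0.026006464 m
Δh = 0.015538688 + 0.026006464 = 0.041545152 m ≈ 41.5 mm

Δh = 41.5 mm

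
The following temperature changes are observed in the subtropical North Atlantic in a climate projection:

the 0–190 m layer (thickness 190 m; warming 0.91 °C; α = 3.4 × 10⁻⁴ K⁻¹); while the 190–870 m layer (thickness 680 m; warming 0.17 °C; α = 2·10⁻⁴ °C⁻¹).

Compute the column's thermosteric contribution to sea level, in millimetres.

0–190 m: 190 × 3.4×10⁻⁴ × 0.91 = 0.058786 m
190–870 m: 2×10⁻⁴ × 680 × 0.17 = 0.02312 m
Δh = 0.058786 + 0.02312 = 0.081906 m ≈ 81.9 mm

81.9 mm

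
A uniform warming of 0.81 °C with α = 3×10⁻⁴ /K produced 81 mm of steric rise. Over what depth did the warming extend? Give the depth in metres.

330 m

H = Δh/(αΔT) = 0.081 / (3×10⁻⁴ × 0.81) ≈ 333.3 m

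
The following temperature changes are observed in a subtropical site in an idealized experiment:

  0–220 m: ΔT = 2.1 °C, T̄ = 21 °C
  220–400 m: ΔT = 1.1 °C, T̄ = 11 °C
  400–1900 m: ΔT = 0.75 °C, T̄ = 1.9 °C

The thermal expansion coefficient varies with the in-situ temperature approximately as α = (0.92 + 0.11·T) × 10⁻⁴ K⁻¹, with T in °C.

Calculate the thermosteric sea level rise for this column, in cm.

Layer 1: α = (0.92 + 0.11×21)×10⁻⁴ = 3.23×10⁻⁴ K⁻¹
Layer 2: α = (0.92 + 0.11×11)×10⁻⁴ = 2.13×10⁻⁴ K⁻¹
Layer 3: α = (0.92 + 0.11×1.9)×10⁻⁴ = 1.129×10⁻⁴ K⁻¹
3.23×10⁻⁴ × 220 × 2.1 = 0.149226 m
1.1 × 2.13×10⁻⁴ × 180 = 0.042174 m
400–1900 m: 1.129×10⁻⁴ × 0.75 × 1500 = 0.1270125 m
Δh = 0.149226 + 0.042174 + 0.1270125 = 0.3184125 m ≈ 32 cm

32 cm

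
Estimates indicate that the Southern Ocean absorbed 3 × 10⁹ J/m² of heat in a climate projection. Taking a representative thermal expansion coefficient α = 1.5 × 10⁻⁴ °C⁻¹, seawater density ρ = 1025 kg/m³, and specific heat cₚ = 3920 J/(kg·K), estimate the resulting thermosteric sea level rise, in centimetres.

Δh = αQ/(ρcₚ) = 1.5×10⁻⁴ × 3×10⁹ / (1025 × 3920) ≈ 0.11200 m

Δh ≈ 11.2 cm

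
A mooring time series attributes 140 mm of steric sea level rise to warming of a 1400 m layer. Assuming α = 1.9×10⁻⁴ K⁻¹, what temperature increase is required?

ΔT ≈ 0.526 K

ΔT = Δh/(αH) = 0.14 / (1.9×10⁻⁴ × 1400) ≈ 0.5263 K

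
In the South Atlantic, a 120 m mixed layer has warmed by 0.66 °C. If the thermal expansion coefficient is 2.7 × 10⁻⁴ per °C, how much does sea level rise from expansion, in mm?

21.4 mm

Δh = αΔT·H = 2.7×10⁻⁴ × 0.66 × 120 = 0.021384 m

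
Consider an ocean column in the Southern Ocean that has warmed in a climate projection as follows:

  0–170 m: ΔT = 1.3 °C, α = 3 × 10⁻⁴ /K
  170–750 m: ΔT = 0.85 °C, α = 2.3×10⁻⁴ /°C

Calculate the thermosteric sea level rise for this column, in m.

Layer 1: 170 × 1.3 × 3×10⁻⁴ = 0.06630 m
0.85 × 580 × 2.3×10⁻⁴ = 0.11339 m
Δh = 0.06630 + 0.11339 = 0.17969 m ≈ 0.180 m

Δh ≈ 0.180 m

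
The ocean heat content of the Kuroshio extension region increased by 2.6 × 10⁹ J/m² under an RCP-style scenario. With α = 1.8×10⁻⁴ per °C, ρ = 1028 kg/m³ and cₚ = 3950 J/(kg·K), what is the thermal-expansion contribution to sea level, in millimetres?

120 mm

Δh = αQ/(ρcₚ) = 1.8×10⁻⁴ × 2.6×10⁹ / (1028 × 3950) ≈ 0.11525 m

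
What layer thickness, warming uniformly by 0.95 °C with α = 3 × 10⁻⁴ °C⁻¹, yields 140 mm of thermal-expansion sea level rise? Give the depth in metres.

490 m

H = Δh/(αΔT) = 0.14 / (3×10⁻⁴ × 0.95) ≈ 491.2 m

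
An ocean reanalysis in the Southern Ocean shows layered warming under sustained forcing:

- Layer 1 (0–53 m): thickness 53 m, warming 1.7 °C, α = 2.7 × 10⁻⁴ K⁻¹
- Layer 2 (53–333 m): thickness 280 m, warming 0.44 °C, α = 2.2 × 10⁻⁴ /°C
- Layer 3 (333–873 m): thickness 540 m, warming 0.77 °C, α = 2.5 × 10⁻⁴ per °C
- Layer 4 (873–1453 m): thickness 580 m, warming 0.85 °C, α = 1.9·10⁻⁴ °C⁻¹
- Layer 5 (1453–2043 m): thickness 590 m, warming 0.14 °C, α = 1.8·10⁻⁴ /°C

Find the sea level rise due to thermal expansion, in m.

1.7 × 53 × 2.7×10⁻⁴ = 0.024327 m
Layer 2: 280 × 0.44 × 2.2×10⁻⁴ = 0.027104 m
540 × 0.77 × 2.5×10⁻⁴ = 0.10395 m
Layer 4: 0.85 × 1.9×10⁻⁴ × 580 = 0.09367 m
1453–2043 m: 1.8×10⁻⁴ × 0.14 × 590 = 0.014868 m
Δh = 0.024327 + 0.027104 + 0.10395 + 0.09367 + 0.014868 = 0.263919 m

about 0.264 m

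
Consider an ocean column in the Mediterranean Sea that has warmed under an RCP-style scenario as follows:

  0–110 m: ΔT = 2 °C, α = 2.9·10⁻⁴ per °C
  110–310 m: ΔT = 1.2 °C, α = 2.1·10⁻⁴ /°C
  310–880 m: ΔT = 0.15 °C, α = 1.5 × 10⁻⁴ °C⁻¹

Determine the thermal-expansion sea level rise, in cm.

about 12.7 cm

Layer 1: 110 × 2.9×10⁻⁴ × 2 = 0.06380 m
110–310 m: 2.1×10⁻⁴ × 1.2 × 200 = 0.05040 m
0.15 × 1.5×10⁻⁴ × 570 = 0.012825 m
Δh = 0.06380 + 0.05040 + 0.012825 = 0.127025 m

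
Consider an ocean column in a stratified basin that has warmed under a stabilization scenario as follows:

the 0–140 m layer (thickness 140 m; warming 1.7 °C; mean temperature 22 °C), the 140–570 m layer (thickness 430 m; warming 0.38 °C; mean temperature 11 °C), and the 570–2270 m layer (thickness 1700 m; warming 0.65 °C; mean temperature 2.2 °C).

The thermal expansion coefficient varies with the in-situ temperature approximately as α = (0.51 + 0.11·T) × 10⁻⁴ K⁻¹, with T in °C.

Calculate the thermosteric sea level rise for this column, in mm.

Δh = 181 mm

Layer 1: α = (0.51 + 0.11×22)×10⁻⁴ = 2.93×10⁻⁴ K⁻¹
Layer 2: α = (0.51 + 0.11×11)×10⁻⁴ = 1.72×10⁻⁴ K⁻¹
Layer 3: α = (0.51 + 0.11×2.2)×10⁻⁴ = 0.752×10⁻⁴ K⁻¹
2.93×10⁻⁴ × 1.7 × 140 = 0.069734 m
1.72×10⁻⁴ × 0.38 × 430 = 0.0281048 m
0.752×10⁻⁴ × 0.65 × 1700 = 0.083096 m
Δh = 0.069734 + 0.0281048 + 0.083096 = 0.1809348 m ≈ 181 mm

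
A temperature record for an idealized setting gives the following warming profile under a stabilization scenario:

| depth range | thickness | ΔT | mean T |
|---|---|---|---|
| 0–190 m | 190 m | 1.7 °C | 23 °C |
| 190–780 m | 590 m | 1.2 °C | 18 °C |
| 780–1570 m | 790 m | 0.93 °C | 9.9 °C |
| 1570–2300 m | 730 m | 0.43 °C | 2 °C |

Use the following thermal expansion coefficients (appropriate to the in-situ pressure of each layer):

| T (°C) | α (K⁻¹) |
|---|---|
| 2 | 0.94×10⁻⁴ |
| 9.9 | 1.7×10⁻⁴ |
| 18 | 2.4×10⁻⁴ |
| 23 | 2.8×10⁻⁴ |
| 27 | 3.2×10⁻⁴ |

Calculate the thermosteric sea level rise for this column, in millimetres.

410 mm

Layer 1 at 23 °C → α = 2.8×10⁻⁴ K⁻¹
Layer 2 at 18 °C → α = 2.4×10⁻⁴ K⁻¹
Layer 3 at 9.9 °C → α = 1.7×10⁻⁴ K⁻¹
Layer 4 at 2 °C → α = 0.94×10⁻⁴ K⁻¹
Layer 1: 2.8×10⁻⁴ × 190 × 1.7 = 0.09044 m
Layer 2: 2.4×10⁻⁴ × 590 × 1.2 = 0.16992 m
Layer 3: 790 × 1.7×10⁻⁴ × 0.93 = 0.124899 m
1570–2300 m: 0.43 × 0.94×10⁻⁴ × 730 = 0.0295066 m
Δh = 0.09044 + 0.16992 + 0.124899 + 0.0295066 = 0.4147656 m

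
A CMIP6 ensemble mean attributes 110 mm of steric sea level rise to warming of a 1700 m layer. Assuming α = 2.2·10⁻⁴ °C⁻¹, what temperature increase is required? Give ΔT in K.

0.294 K

ΔT = Δh/(αH) = 0.11 / (2.2×10⁻⁴ × 1700) ≈ 0.2941 K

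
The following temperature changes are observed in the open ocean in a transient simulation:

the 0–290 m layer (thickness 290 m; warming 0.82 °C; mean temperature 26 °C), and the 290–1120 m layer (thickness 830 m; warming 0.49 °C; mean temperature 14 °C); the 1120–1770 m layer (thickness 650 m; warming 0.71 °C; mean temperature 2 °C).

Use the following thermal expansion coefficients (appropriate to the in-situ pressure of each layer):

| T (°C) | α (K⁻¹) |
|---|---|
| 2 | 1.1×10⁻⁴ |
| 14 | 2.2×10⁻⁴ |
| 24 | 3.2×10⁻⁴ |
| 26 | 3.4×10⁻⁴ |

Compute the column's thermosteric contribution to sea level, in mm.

220 mm of thermosteric rise

Layer 1 at 26 °C → α = 3.4×10⁻⁴ K⁻¹
Layer 2 at 14 °C → α = 2.2×10⁻⁴ K⁻¹
Layer 3 at 2 °C → α = 1.1×10⁻⁴ K⁻¹
Layer 1: 290 × 3.4×10⁻⁴ × 0.82 = 0.080852 m
0.49 × 830 × 2.2×10⁻⁴ = 0.089474 m
Layer 3: 1.1×10⁻⁴ × 0.71 × 650 = 0.050765 m
Δh = 0.080852 + 0.089474 + 0.050765 = 0.221091 m ≈ 220 mm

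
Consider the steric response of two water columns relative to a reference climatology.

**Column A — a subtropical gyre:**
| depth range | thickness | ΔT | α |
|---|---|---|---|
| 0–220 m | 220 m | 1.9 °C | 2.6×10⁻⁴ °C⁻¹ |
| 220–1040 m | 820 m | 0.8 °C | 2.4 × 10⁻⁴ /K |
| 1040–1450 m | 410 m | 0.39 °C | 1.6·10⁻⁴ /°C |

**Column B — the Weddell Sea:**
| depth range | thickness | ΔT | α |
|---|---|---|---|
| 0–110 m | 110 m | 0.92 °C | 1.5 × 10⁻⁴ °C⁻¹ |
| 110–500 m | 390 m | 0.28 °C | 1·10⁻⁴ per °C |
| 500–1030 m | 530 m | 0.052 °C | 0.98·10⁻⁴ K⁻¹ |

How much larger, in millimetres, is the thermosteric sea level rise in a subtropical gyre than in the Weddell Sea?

263 mm

A 0–220 m: 220 × 1.9 × 2.6×10⁻⁴ = 0.10868 m
A Layer 2: 820 × 0.8 × 2.4×10⁻⁴ = 0.15744 m
A 0.39 × 410 × 1.6×10⁻⁴ = 0.025584 m
A total: 0.291704 m
B 0.92 × 1.5×10⁻⁴ × 110 = 0.01518 m
B 110–500 m: 0.28 × 1×10⁻⁴ × 390 = 0.01092 m
B Layer 3: 0.98×10⁻⁴ × 0.052 × 530 = 0.00270088 m
B total: 0.02880088 m
Difference: 0.291704 − 0.02880088 = 0.26290312 m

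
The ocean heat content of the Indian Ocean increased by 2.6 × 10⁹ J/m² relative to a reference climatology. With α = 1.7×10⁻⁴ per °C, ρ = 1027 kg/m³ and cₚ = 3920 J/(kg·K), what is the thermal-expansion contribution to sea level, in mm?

Δh ≈ 110 mm

Δh = αQ/(ρcₚ) = 1.7×10⁻⁴ × 2.6×10⁹ / (1027 × 3920) ≈ 0.10979 m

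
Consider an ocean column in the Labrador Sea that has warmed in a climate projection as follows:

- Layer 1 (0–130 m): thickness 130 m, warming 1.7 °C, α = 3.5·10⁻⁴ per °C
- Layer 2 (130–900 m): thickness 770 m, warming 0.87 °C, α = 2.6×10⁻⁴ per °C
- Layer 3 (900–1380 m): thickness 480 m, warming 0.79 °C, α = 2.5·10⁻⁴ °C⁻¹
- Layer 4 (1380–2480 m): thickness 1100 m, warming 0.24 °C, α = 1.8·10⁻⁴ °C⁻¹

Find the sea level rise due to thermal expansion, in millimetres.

0–130 m: 3.5×10⁻⁴ × 130 × 1.7 = 0.07735 m
Layer 2: 2.6×10⁻⁴ × 770 × 0.87 = 0.174174 m
2.5×10⁻⁴ × 480 × 0.79 = 0.09480 m
0.24 × 1100 × 1.8×10⁻⁴ = 0.04752 m
Δh = 0.07735 + 0.174174 + 0.09480 + 0.04752 = 0.393844 m

394 mm of thermosteric rise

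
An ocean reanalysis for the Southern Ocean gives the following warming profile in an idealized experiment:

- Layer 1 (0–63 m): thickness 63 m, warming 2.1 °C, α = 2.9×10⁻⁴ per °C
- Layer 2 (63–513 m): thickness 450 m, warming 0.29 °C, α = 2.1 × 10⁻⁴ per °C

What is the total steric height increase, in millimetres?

2.9×10⁻⁴ × 2.1 × 63 = 0.038367 m
63–513 m: 450 × 2.1×10⁻⁴ × 0.29 = 0.027405 m
Δh = 0.038367 + 0.027405 = 0.065772 m

Δh = 66 mm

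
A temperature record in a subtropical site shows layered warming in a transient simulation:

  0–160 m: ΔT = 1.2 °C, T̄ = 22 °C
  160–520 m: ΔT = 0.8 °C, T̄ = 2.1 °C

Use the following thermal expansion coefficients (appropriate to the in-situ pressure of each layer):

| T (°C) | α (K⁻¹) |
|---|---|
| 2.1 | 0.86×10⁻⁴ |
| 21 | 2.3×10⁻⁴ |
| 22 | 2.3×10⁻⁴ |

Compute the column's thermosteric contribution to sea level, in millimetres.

Layer 1 at 22 °C → α = 2.3×10⁻⁴ K⁻¹
Layer 2 at 2.1 °C → α = 0.86×10⁻⁴ K⁻¹
2.3×10⁻⁴ × 1.2 × 160 = 0.04416 m
Layer 2: 0.86×10⁻⁴ × 360 × 0.8 = 0.024768 m
Δh = 0.04416 + 0.024768 = 0.068928 m

Δh = 68.9 mm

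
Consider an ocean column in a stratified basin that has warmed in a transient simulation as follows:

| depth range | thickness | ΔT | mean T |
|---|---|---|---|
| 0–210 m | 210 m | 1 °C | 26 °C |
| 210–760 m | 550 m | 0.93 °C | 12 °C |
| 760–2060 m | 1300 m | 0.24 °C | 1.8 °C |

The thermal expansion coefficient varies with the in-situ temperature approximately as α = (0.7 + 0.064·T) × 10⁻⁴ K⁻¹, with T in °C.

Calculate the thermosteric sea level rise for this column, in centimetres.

Layer 1: α = (0.7 + 0.064×26)×10⁻⁴ = 2.364×10⁻⁴ K⁻¹
Layer 2: α = (0.7 + 0.064×12)×10⁻⁴ = 1.468×10⁻⁴ K⁻¹
Layer 3: α = (0.7 + 0.064×1.8)×10⁻⁴ = 0.8152×10⁻⁴ K⁻¹
Layer 1: 2.364×10⁻⁴ × 1 × 210 = 0.049644 m
0.93 × 550 × 1.468×10⁻⁴ = 0.0750882 m
0.24 × 1300 × 0.8152×10⁻⁴ = 0.02543424 m
Δh = 0.049644 + 0.0750882 + 0.02543424 = 0.15016644 m

15 cm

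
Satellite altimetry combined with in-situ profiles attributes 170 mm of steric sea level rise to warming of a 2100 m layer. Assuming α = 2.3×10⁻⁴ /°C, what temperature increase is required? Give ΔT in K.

ΔT = Δh/(αH) = 0.17 / (2.3×10⁻⁴ × 2100) ≈ 0.3520 K

0.352 K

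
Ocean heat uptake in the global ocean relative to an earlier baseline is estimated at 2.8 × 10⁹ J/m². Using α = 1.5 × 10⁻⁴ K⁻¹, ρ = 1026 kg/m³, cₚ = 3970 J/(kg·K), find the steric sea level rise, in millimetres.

Δh = 103 mm

Δh = αQ/(ρcₚ) = 1.5×10⁻⁴ × 2.8×10⁹ / (1026 × 3970) ≈ 0.10311 m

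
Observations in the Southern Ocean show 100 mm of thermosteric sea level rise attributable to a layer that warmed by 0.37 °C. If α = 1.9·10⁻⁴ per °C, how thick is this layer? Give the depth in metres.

1420 m

H = Δh/(αΔT) = 0.1 / (1.9×10⁻⁴ × 0.37) ≈ 1422 m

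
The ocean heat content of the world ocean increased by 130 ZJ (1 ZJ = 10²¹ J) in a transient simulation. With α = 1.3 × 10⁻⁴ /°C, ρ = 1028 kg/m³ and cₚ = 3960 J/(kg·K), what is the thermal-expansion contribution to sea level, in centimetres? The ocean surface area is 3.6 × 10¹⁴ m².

1.15 cm

Per unit area: Q = 130×10²¹ / (3.6×10¹⁴) ≈ 3.611×10⁸ J/m²
Δh = αQ/(ρcₚ) = 1.3×10⁻⁴ × 3.611×10⁸ / (1028 × 3960) ≈ 0.011531 m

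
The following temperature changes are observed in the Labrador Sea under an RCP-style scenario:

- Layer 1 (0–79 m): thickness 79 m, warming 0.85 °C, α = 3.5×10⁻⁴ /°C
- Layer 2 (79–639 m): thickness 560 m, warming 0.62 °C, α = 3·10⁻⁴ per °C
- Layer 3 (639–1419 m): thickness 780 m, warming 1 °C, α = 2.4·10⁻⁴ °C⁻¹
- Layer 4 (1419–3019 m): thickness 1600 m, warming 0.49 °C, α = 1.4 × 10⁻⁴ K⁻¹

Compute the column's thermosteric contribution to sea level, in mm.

0–79 m: 0.85 × 79 × 3.5×10⁻⁴ = 0.0235025 m
Layer 2: 3×10⁻⁴ × 560 × 0.62 = 0.10416 m
639–1419 m: 780 × 1 × 2.4×10⁻⁴ = 0.18720 m
Layer 4: 1.4×10⁻⁴ × 0.49 × 1600 = 0.10976 m
Δh = 0.0235025 + 0.10416 + 0.18720 + 0.10976 = 0.4246225 m ≈ 425 mm

425 mm of thermosteric rise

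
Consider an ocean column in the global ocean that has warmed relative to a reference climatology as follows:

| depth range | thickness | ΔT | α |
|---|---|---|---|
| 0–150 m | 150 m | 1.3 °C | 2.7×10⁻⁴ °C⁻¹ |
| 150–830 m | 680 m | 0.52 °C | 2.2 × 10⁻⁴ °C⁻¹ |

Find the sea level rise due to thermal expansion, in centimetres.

Layer 1: 2.7×10⁻⁴ × 1.3 × 150 = 0.05265 m
150–830 m: 2.2×10⁻⁴ × 0.52 × 680 = 0.077792 m
Δh = 0.05265 + 0.077792 = 0.130442 m ≈ 13.0 cm

about 13.0 cm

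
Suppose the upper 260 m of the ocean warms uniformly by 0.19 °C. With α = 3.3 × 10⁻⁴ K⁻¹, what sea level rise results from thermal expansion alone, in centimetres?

1.63 cm

Δh = αΔT·H = 3.3×10⁻⁴ × 0.19 × 260 = 0.016302 m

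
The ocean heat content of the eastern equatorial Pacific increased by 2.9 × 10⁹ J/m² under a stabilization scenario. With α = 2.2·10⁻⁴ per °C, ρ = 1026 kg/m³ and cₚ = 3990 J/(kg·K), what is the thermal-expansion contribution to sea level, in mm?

156 mm

Δh = αQ/(ρcₚ) = 2.2×10⁻⁴ × 2.9×10⁹ / (1026 × 3990) ≈ 0.15585 m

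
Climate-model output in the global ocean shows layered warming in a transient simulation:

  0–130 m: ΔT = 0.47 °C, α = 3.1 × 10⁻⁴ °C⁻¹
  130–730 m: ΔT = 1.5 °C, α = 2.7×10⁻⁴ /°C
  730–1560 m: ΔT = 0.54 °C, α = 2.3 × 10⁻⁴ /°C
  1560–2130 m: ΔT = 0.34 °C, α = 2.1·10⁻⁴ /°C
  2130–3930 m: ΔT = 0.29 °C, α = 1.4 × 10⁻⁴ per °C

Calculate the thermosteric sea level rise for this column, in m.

Δh ≈ 0.479 m

Layer 1: 130 × 3.1×10⁻⁴ × 0.47 = 0.018941 m
130–730 m: 600 × 1.5 × 2.7×10⁻⁴ = 0.24300 m
2.3×10⁻⁴ × 830 × 0.54 = 0.103086 m
570 × 2.1×10⁻⁴ × 0.34 = 0.040698 m
Layer 5: 1800 × 1.4×10⁻⁴ × 0.29 = 0.07308 m
Δh = 0.018941 + 0.24300 + 0.103086 + 0.040698 + 0.07308 = 0.478805 m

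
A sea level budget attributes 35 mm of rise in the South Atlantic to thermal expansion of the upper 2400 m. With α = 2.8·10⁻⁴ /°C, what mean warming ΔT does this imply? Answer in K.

0.0521 K

ΔT = Δh/(αH) = 0.035 / (2.8×10⁻⁴ × 2400) ≈ 0.05208 K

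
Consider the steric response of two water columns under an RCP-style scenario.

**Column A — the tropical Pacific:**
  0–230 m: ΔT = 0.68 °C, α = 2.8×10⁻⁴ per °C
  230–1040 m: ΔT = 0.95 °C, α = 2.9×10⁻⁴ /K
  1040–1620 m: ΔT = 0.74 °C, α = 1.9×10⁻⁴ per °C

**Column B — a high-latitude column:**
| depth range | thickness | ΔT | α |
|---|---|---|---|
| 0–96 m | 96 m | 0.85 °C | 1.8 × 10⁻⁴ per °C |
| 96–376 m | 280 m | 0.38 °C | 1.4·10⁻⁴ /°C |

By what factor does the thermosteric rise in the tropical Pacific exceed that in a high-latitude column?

A 0–230 m: 2.8×10⁻⁴ × 230 × 0.68 = 0.043792 m
A Layer 2: 0.95 × 810 × 2.9×10⁻⁴ = 0.223155 m
A 1040–1620 m: 0.74 × 580 × 1.9×10⁻⁴ = 0.081548 m
A total: 0.348495 m
B 0–96 m: 0.85 × 1.8×10⁻⁴ × 96 = 0.014688 m
B 280 × 1.4×10⁻⁴ × 0.38 = 0.014896 m
B total: 0.029584 m
Ratio: 0.348495 / 0.029584 ≈ 11.78

12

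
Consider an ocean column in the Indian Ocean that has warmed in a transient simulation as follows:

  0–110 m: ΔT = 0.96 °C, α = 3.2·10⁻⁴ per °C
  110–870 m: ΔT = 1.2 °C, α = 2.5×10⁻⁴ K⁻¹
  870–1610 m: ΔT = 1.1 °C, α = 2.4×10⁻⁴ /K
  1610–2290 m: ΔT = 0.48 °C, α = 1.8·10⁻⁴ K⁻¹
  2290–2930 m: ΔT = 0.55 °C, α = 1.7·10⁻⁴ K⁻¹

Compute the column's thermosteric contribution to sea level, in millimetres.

580 mm of thermosteric rise

Layer 1: 110 × 0.96 × 3.2×10⁻⁴ = 0.033792 m
1.2 × 2.5×10⁻⁴ × 760 = 0.22800 m
Layer 3: 1.1 × 740 × 2.4×10⁻⁴ = 0.19536 m
1610–2290 m: 680 × 1.8×10⁻⁴ × 0.48 = 0.058752 m
2290–2930 m: 1.7×10⁻⁴ × 0.55 × 640 = 0.05984 m
Δh = 0.033792 + 0.22800 + 0.19536 + 0.058752 + 0.05984 = 0.575744 m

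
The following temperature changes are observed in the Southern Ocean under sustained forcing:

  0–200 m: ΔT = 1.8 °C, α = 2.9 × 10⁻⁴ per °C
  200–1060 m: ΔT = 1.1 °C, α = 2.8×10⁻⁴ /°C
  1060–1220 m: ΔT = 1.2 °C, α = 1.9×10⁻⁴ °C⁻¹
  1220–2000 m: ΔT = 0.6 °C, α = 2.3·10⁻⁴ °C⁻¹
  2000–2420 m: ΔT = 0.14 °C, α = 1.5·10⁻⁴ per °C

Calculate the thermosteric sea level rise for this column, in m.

Δh ≈ 0.522 m

Layer 1: 1.8 × 200 × 2.9×10⁻⁴ = 0.10440 m
2.8×10⁻⁴ × 860 × 1.1 = 0.26488 m
1060–1220 m: 1.9×10⁻⁴ × 1.2 × 160 = 0.03648 m
0.6 × 2.3×10⁻⁴ × 780 = 0.10764 m
2000–2420 m: 0.14 × 1.5×10⁻⁴ × 420 = 0.00882 m
Δh = 0.10440 + 0.26488 + 0.03648 + 0.10764 + 0.00882 = 0.52222 m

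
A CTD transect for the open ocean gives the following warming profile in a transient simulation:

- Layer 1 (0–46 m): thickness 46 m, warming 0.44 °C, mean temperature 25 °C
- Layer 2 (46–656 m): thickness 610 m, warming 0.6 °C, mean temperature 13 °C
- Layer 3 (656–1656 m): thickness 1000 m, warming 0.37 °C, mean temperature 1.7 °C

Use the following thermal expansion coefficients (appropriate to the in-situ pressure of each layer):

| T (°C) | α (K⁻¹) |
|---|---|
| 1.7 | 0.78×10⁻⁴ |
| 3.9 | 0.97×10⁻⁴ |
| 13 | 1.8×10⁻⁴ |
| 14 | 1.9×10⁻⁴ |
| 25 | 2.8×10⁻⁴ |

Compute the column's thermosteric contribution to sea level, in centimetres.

Layer 1 at 25 °C → α = 2.8×10⁻⁴ K⁻¹
Layer 2 at 13 °C → α = 1.8×10⁻⁴ K⁻¹
Layer 3 at 1.7 °C → α = 0.78×10⁻⁴ K⁻¹
0–46 m: 2.8×10⁻⁴ × 46 × 0.44 = 0.0056672 m
46–656 m: 610 × 1.8×10⁻⁴ × 0.6 = 0.06588 m
1000 × 0.37 × 0.78×10⁻⁴ = 0.02886 m
Δh = 0.0056672 + 0.06588 + 0.02886 = 0.1004072 m ≈ 10 cm

10 cm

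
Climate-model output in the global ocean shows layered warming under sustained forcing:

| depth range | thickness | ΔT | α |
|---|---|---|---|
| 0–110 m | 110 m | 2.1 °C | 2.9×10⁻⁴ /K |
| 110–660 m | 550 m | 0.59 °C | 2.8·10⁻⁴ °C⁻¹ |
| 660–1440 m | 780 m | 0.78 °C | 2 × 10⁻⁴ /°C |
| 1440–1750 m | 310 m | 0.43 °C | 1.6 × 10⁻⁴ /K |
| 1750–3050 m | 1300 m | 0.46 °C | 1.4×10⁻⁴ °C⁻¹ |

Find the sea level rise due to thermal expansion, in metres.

0.385 m

0–110 m: 2.1 × 110 × 2.9×10⁻⁴ = 0.06699 m
Layer 2: 0.59 × 2.8×10⁻⁴ × 550 = 0.09086 m
Layer 3: 780 × 0.78 × 2×10⁻⁴ = 0.12168 m
Layer 4: 310 × 0.43 × 1.6×10⁻⁴ = 0.021328 m
Layer 5: 1300 × 1.4×10⁻⁴ × 0.46 = 0.08372 m
Δh = 0.06699 + 0.09086 + 0.12168 + 0.021328 + 0.08372 = 0.384578 m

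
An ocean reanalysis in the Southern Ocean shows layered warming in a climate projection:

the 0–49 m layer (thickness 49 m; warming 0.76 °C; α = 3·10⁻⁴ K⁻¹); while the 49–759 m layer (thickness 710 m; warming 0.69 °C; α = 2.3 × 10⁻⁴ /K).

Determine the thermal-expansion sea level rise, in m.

Δh ≈ 0.124 m

0–49 m: 3×10⁻⁴ × 0.76 × 49 = 0.011172 m
Layer 2: 0.69 × 710 × 2.3×10⁻⁴ = 0.112677 m
Δh = 0.011172 + 0.112677 = 0.123849 m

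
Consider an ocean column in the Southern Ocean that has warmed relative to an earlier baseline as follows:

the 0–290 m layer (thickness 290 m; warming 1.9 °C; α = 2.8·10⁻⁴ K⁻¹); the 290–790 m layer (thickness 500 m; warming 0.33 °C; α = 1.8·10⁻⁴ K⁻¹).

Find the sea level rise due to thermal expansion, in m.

Δh = 0.184 m

1.9 × 290 × 2.8×10⁻⁴ = 0.15428 m
500 × 0.33 × 1.8×10⁻⁴ = 0.02970 m
Δh = 0.15428 + 0.02970 = 0.18398 m ≈ 0.184 m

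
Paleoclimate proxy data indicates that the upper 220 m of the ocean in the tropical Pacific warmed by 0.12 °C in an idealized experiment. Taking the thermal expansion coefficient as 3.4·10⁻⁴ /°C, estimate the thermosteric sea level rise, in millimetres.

Δh = αΔT·H = 3.4×10⁻⁴ × 0.12 × 220 = 0.008976 m

Δh ≈ 8.98 mm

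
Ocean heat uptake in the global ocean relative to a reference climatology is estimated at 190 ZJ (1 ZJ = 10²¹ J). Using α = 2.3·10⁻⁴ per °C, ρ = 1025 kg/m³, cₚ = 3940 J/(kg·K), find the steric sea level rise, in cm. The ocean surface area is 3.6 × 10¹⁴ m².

about 3.0 cm

Per unit area: Q = 190×10²¹ / (3.6×10¹⁴) ≈ 5.278×10⁸ J/m²
Δh = αQ/(ρcₚ) = 2.3×10⁻⁴ × 5.278×10⁸ / (1025 × 3940) ≈ 0.030059 m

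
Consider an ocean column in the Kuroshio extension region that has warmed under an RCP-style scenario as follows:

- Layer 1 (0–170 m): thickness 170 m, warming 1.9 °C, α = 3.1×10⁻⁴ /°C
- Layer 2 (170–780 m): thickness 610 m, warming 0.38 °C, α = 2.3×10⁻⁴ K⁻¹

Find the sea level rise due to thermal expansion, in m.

3.1×10⁻⁴ × 170 × 1.9 = 0.10013 m
2.3×10⁻⁴ × 610 × 0.38 = 0.053314 m
Δh = 0.10013 + 0.053314 = 0.153444 m ≈ 0.15 m

0.15 m of thermosteric rise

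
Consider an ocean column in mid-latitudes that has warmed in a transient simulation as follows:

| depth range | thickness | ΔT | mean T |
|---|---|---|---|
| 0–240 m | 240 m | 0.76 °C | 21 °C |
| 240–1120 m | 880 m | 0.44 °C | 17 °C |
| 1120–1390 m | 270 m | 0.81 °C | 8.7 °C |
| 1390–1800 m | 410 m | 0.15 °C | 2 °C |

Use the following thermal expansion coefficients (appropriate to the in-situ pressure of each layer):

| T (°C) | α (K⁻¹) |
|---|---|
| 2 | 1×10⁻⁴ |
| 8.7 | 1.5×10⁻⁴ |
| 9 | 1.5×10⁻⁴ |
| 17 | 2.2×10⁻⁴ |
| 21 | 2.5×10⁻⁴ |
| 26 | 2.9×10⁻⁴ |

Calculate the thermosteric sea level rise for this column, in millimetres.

Layer 1 at 21 °C → α = 2.5×10⁻⁴ K⁻¹
Layer 2 at 17 °C → α = 2.2×10⁻⁴ K⁻¹
Layer 3 at 8.7 °C → α = 1.5×10⁻⁴ K⁻¹
Layer 4 at 2 °C → α = 1×10⁻⁴ K⁻¹
Layer 1: 2.5×10⁻⁴ × 240 × 0.76 = 0.04560 m
Layer 2: 2.2×10⁻⁴ × 0.44 × 880 = 0.085184 m
270 × 0.81 × 1.5×10⁻⁴ = 0.032805 m
410 × 1×10⁻⁴ × 0.15 = 0.00615 m
Δh = 0.04560 + 0.085184 + 0.032805 + 0.00615 = 0.169739 m

about 170 mm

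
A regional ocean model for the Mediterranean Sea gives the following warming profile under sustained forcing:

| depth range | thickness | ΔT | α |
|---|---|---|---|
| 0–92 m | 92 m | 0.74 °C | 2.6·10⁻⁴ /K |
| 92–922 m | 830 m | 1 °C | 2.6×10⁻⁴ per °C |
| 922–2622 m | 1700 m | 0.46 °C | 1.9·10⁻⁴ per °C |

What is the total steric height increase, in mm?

Δh = 380 mm

0–92 m: 92 × 2.6×10⁻⁴ × 0.74 = 0.0177008 m
Layer 2: 1 × 830 × 2.6×10⁻⁴ = 0.21580 m
Layer 3: 1700 × 1.9×10⁻⁴ × 0.46 = 0.14858 m
Δh = 0.0177008 + 0.21580 + 0.14858 = 0.3820808 m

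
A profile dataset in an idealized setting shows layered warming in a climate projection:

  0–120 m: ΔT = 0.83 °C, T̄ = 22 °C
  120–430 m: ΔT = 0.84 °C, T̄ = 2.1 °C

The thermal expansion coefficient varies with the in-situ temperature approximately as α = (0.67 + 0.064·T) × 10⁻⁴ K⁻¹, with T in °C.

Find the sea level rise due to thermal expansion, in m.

Δh = 0.042 m

Layer 1: α = (0.67 + 0.064×22)×10⁻⁴ = 2.078×10⁻⁴ K⁻¹
Layer 2: α = (0.67 + 0.064×2.1)×10⁻⁴ = 0.8044×10⁻⁴ K⁻¹
0–120 m: 0.83 × 120 × 2.078×10⁻⁴ = 0.02069688 m
120–430 m: 0.8044×10⁻⁴ × 0.84 × 310 = 0.020946576 m
Δh = 0.02069688 + 0.020946576 = 0.041643456 m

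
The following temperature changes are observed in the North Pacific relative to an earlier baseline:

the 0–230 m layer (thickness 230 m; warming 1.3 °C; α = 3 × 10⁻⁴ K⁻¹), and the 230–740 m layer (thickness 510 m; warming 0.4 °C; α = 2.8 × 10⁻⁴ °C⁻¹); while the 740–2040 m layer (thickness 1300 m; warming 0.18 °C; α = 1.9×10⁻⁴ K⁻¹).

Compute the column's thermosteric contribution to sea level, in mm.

Layer 1: 3×10⁻⁴ × 1.3 × 230 = 0.08970 m
510 × 0.4 × 2.8×10⁻⁴ = 0.05712 m
1300 × 1.9×10⁻⁴ × 0.18 = 0.04446 m
Δh = 0.08970 + 0.05712 + 0.04446 = 0.19128 m

Δh ≈ 191 mm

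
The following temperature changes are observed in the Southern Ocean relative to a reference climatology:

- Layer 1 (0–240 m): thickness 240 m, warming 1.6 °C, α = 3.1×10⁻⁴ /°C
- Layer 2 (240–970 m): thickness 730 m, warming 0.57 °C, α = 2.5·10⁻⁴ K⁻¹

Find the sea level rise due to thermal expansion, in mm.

Layer 1: 1.6 × 240 × 3.1×10⁻⁴ = 0.11904 m
2.5×10⁻⁴ × 730 × 0.57 = 0.104025 m
Δh = 0.11904 + 0.104025 = 0.223065 m

220 mm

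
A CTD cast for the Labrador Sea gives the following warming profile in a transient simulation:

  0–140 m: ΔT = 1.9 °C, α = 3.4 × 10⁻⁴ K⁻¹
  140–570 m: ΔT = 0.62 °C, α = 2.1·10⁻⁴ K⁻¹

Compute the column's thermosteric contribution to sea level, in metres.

0.146 m

140 × 3.4×10⁻⁴ × 1.9 = 0.09044 m
Layer 2: 2.1×10⁻⁴ × 430 × 0.62 = 0.055986 m
Δh = 0.09044 + 0.055986 = 0.146426 m ≈ 0.146 m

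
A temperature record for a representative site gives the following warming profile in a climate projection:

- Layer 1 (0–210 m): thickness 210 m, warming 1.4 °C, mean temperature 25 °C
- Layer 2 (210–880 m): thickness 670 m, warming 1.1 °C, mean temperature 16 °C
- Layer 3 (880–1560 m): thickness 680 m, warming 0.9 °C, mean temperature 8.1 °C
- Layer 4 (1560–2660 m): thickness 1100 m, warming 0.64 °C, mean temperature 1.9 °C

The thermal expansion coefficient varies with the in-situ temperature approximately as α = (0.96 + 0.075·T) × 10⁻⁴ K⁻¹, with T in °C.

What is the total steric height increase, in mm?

Layer 1: α = (0.96 + 0.075×25)×10⁻⁴ = 2.835×10⁻⁴ K⁻¹
Layer 2: α = (0.96 + 0.075×16)×10⁻⁴ = 2.16×10⁻⁴ K⁻¹
Layer 3: α = (0.96 + 0.075×8.1)×10⁻⁴ = 1.5675×10⁻⁴ K⁻¹
Layer 4: α = (0.96 + 0.075×1.9)×10⁻⁴ = 1.1025×10⁻⁴ K⁻¹
Layer 1: 1.4 × 210 × 2.835×10⁻⁴ = 0.083349 m
210–880 m: 1.1 × 670 × 2.16×10⁻⁴ = 0.159192 m
880–1560 m: 1.5675×10⁻⁴ × 680 × 0.9 = 0.095931 m
1560–2660 m: 0.64 × 1.1025×10⁻⁴ × 1100 = 0.077616 m
Δh = 0.083349 + 0.159192 + 0.095931 + 0.077616 = 0.416088 m

about 416 mm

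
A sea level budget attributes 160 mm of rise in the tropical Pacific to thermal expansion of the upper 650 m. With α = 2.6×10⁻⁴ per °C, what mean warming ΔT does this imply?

ΔT ≈ 0.95 K

ΔT = Δh/(αH) = 0.16 / (2.6×10⁻⁴ × 650) ≈ 0.9467 K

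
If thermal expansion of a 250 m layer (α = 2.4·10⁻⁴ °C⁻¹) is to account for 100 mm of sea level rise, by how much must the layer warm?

1.7 K

ΔT = Δh/(αH) = 0.1 / (2.4×10⁻⁴ × 250) ≈ 1.667 K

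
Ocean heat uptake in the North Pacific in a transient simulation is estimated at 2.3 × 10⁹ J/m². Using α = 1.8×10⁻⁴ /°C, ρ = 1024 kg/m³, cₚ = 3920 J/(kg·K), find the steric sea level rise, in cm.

10.3 cm of thermosteric rise

Δh = αQ/(ρcₚ) = 1.8×10⁻⁴ × 2.3×10⁹ / (1024 × 3920) ≈ 0.10314 m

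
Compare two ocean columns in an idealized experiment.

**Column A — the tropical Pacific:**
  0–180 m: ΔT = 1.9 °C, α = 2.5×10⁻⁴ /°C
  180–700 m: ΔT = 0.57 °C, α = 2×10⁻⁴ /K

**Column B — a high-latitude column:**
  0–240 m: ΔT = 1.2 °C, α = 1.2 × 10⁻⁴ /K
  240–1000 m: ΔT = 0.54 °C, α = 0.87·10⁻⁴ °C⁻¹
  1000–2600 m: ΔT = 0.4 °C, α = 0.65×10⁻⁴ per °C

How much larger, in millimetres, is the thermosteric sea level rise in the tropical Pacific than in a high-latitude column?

33 mm larger

A 1.9 × 180 × 2.5×10⁻⁴ = 0.08550 m
A 180–700 m: 0.57 × 520 × 2×10⁻⁴ = 0.05928 m
A total: 0.14478 m
B 1.2×10⁻⁴ × 240 × 1.2 = 0.03456 m
B Layer 2: 760 × 0.87×10⁻⁴ × 0.54 = 0.0357048 m
B 1600 × 0.65×10⁻⁴ × 0.4 = 0.04160 m
B total: 0.1118648 m
Difference: 0.14478 − 0.1118648 = 0.0329152 m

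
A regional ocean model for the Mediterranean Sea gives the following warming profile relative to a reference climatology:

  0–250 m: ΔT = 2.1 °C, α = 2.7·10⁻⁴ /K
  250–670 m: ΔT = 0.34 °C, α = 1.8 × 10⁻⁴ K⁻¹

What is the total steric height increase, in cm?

0–250 m: 2.1 × 2.7×10⁻⁴ × 250 = 0.14175 m
420 × 1.8×10⁻⁴ × 0.34 = 0.025704 m
Δh = 0.14175 + 0.025704 = 0.167454 m ≈ 17 cm

17 cm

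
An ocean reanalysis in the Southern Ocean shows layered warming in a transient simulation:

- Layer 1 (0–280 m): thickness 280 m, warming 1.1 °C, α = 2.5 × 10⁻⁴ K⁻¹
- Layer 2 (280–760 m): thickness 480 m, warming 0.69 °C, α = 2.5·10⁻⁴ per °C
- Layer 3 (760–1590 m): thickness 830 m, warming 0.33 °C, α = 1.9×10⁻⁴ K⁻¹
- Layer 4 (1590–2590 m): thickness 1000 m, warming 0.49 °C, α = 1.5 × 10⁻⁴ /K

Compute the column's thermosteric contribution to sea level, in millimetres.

Δh = 285 mm

1.1 × 280 × 2.5×10⁻⁴ = 0.07700 m
Layer 2: 2.5×10⁻⁴ × 480 × 0.69 = 0.08280 m
760–1590 m: 0.33 × 1.9×10⁻⁴ × 830 = 0.052041 m
1000 × 1.5×10⁻⁴ × 0.49 = 0.07350 m
Δh = 0.07700 + 0.08280 + 0.052041 + 0.07350 = 0.285341 m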